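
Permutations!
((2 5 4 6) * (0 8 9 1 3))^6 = ((0 8 9 1 3)(2 5 4 6))^6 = (0 8 9 1 3)(2 4)(5 6)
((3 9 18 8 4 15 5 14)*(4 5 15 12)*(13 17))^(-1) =(3 14 5 8 18 9)(4 12)(13 17) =((3 9 18 8 5 14)(4 12)(13 17))^(-1)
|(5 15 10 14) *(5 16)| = 5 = |(5 15 10 14 16)|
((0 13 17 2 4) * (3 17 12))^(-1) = ((0 13 12 3 17 2 4))^(-1) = (0 4 2 17 3 12 13)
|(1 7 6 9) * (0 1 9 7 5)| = |(9)(0 1 5)(6 7)| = 6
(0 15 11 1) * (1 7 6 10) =(0 15 11 7 6 10 1) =[15, 0, 2, 3, 4, 5, 10, 6, 8, 9, 1, 7, 12, 13, 14, 11]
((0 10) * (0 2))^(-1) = (0 2 10)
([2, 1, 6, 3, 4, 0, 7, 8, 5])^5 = [5, 1, 0, 3, 4, 8, 2, 6, 7]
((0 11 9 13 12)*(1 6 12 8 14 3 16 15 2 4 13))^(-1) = (0 12 6 1 9 11)(2 15 16 3 14 8 13 4)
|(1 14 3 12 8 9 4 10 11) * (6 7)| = |(1 14 3 12 8 9 4 10 11)(6 7)| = 18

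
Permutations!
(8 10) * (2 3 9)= [0, 1, 3, 9, 4, 5, 6, 7, 10, 2, 8]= (2 3 9)(8 10)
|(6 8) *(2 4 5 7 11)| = 10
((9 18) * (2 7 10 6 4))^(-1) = ((2 7 10 6 4)(9 18))^(-1) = (2 4 6 10 7)(9 18)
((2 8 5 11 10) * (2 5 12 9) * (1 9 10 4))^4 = ((1 9 2 8 12 10 5 11 4))^4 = (1 12 4 8 11 2 5 9 10)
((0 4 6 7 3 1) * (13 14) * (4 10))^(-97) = ((0 10 4 6 7 3 1)(13 14))^(-97) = (0 10 4 6 7 3 1)(13 14)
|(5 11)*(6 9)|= 2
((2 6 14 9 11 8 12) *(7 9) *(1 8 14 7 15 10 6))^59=(1 2 12 8)(6 11 10 9 15 7 14)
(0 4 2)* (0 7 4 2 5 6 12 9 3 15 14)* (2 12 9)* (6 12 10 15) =(0 10 15 14)(2 7 4 5 12)(3 6 9) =[10, 1, 7, 6, 5, 12, 9, 4, 8, 3, 15, 11, 2, 13, 0, 14]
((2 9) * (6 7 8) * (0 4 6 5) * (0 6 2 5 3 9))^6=((0 4 2)(3 9 5 6 7 8))^6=(9)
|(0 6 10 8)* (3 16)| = 4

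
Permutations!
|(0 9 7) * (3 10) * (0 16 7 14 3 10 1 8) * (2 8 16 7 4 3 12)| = |(0 9 14 12 2 8)(1 16 4 3)| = 12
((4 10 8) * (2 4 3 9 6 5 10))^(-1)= (2 4)(3 8 10 5 6 9)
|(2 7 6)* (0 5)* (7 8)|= 4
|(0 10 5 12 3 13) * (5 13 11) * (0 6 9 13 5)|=6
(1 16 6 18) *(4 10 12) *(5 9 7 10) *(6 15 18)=(1 16 15 18)(4 5 9 7 10 12)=[0, 16, 2, 3, 5, 9, 6, 10, 8, 7, 12, 11, 4, 13, 14, 18, 15, 17, 1]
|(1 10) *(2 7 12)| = |(1 10)(2 7 12)| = 6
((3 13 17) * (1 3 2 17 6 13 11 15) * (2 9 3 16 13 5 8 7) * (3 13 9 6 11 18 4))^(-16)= ((1 16 9 13 11 15)(2 17 6 5 8 7)(3 18 4))^(-16)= (1 9 11)(2 6 8)(3 4 18)(5 7 17)(13 15 16)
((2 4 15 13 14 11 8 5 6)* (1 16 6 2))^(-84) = (16)(2 14)(4 11)(5 13)(8 15)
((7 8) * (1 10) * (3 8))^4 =(10)(3 8 7)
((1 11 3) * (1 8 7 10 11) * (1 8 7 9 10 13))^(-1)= (1 13 7 3 11 10 9 8)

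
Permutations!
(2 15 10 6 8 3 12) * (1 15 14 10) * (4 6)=(1 15)(2 14 10 4 6 8 3 12)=[0, 15, 14, 12, 6, 5, 8, 7, 3, 9, 4, 11, 2, 13, 10, 1]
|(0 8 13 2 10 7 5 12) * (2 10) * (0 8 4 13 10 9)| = 20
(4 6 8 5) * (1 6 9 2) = (1 6 8 5 4 9 2) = [0, 6, 1, 3, 9, 4, 8, 7, 5, 2]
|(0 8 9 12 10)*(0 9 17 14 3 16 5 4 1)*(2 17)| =30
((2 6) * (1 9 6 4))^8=((1 9 6 2 4))^8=(1 2 9 4 6)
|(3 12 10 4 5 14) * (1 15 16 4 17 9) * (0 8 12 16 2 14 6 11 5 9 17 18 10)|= |(0 8 12)(1 15 2 14 3 16 4 9)(5 6 11)(10 18)|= 24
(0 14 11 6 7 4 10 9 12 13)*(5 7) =(0 14 11 6 5 7 4 10 9 12 13) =[14, 1, 2, 3, 10, 7, 5, 4, 8, 12, 9, 6, 13, 0, 11]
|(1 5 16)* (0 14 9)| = 3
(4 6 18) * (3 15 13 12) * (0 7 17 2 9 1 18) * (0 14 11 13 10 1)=[7, 18, 9, 15, 6, 5, 14, 17, 8, 0, 1, 13, 3, 12, 11, 10, 16, 2, 4]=(0 7 17 2 9)(1 18 4 6 14 11 13 12 3 15 10)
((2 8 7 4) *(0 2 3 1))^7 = ((0 2 8 7 4 3 1))^7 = (8)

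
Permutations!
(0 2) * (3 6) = (0 2)(3 6) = [2, 1, 0, 6, 4, 5, 3]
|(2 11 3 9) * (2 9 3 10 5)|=|(2 11 10 5)|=4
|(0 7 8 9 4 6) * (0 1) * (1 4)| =10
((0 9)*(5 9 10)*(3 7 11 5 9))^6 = (3 11)(5 7)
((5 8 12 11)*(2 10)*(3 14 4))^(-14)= (3 14 4)(5 12)(8 11)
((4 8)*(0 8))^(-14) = (0 8 4) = ((0 8 4))^(-14)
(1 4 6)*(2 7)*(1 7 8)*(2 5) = (1 4 6 7 5 2 8) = [0, 4, 8, 3, 6, 2, 7, 5, 1]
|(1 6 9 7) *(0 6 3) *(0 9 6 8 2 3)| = 7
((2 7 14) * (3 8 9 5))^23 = ((2 7 14)(3 8 9 5))^23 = (2 14 7)(3 5 9 8)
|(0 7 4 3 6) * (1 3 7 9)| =|(0 9 1 3 6)(4 7)| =10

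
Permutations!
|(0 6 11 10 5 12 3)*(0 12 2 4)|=14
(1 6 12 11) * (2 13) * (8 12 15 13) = (1 6 15 13 2 8 12 11) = [0, 6, 8, 3, 4, 5, 15, 7, 12, 9, 10, 1, 11, 2, 14, 13]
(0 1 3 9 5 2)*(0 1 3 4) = [3, 4, 1, 9, 0, 2, 6, 7, 8, 5] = (0 3 9 5 2 1 4)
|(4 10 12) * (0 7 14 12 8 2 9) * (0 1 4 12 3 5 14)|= 6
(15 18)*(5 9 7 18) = (5 9 7 18 15) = [0, 1, 2, 3, 4, 9, 6, 18, 8, 7, 10, 11, 12, 13, 14, 5, 16, 17, 15]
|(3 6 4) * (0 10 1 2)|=|(0 10 1 2)(3 6 4)|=12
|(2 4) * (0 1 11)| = 6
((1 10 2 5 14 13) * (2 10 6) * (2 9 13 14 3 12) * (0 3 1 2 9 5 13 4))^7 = ((14)(0 3 12 9 4)(1 6 5)(2 13))^7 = (14)(0 12 4 3 9)(1 6 5)(2 13)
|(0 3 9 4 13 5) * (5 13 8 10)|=|(13)(0 3 9 4 8 10 5)|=7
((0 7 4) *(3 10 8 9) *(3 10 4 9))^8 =(0 7 9 10 8 3 4)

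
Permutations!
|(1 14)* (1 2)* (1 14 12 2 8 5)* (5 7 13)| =|(1 12 2 14 8 7 13 5)| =8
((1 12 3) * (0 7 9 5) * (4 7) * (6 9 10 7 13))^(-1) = ((0 4 13 6 9 5)(1 12 3)(7 10))^(-1) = (0 5 9 6 13 4)(1 3 12)(7 10)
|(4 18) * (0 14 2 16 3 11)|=6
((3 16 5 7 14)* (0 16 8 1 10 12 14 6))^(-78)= (0 5 6 16 7)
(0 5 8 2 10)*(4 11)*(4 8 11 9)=(0 5 11 8 2 10)(4 9)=[5, 1, 10, 3, 9, 11, 6, 7, 2, 4, 0, 8]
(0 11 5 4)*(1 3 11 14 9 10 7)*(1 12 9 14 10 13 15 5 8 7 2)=(0 10 2 1 3 11 8 7 12 9 13 15 5 4)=[10, 3, 1, 11, 0, 4, 6, 12, 7, 13, 2, 8, 9, 15, 14, 5]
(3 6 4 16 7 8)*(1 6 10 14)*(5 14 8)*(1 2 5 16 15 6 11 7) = [0, 11, 5, 10, 15, 14, 4, 16, 3, 9, 8, 7, 12, 13, 2, 6, 1] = (1 11 7 16)(2 5 14)(3 10 8)(4 15 6)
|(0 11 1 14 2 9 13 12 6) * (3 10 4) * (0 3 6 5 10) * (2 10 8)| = |(0 11 1 14 10 4 6 3)(2 9 13 12 5 8)| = 24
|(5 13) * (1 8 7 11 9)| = 10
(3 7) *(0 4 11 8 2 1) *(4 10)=(0 10 4 11 8 2 1)(3 7)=[10, 0, 1, 7, 11, 5, 6, 3, 2, 9, 4, 8]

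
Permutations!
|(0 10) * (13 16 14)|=|(0 10)(13 16 14)|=6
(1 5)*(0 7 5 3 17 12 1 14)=(0 7 5 14)(1 3 17 12)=[7, 3, 2, 17, 4, 14, 6, 5, 8, 9, 10, 11, 1, 13, 0, 15, 16, 12]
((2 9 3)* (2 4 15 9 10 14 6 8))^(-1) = (2 8 6 14 10)(3 9 15 4)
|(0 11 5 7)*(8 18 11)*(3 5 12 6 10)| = 10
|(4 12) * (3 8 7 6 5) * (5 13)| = 6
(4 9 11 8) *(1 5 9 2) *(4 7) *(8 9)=(1 5 8 7 4 2)(9 11)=[0, 5, 1, 3, 2, 8, 6, 4, 7, 11, 10, 9]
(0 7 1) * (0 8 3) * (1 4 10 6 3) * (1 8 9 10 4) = (0 7 1 9 10 6 3) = [7, 9, 2, 0, 4, 5, 3, 1, 8, 10, 6]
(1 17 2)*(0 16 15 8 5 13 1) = (0 16 15 8 5 13 1 17 2) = [16, 17, 0, 3, 4, 13, 6, 7, 5, 9, 10, 11, 12, 1, 14, 8, 15, 2]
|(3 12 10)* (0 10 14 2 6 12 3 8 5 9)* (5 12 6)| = |(0 10 8 12 14 2 5 9)| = 8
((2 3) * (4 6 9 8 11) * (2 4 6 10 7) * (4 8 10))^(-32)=((2 3 8 11 6 9 10 7))^(-32)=(11)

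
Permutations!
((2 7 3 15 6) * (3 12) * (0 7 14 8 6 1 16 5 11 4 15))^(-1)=((0 7 12 3)(1 16 5 11 4 15)(2 14 8 6))^(-1)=(0 3 12 7)(1 15 4 11 5 16)(2 6 8 14)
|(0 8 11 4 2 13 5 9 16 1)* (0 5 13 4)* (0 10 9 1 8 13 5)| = 20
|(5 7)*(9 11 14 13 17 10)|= |(5 7)(9 11 14 13 17 10)|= 6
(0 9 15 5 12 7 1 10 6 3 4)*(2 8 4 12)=(0 9 15 5 2 8 4)(1 10 6 3 12 7)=[9, 10, 8, 12, 0, 2, 3, 1, 4, 15, 6, 11, 7, 13, 14, 5]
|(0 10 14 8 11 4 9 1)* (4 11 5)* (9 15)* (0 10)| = 8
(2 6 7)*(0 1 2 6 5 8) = [1, 2, 5, 3, 4, 8, 7, 6, 0] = (0 1 2 5 8)(6 7)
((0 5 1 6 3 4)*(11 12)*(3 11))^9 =(0 5 1 6 11 12 3 4)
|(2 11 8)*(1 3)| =6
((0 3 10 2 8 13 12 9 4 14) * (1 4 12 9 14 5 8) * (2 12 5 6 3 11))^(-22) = ((0 11 2 1 4 6 3 10 12 14)(5 8 13 9))^(-22) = (0 12 3 4 2)(1 11 14 10 6)(5 13)(8 9)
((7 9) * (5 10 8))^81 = ((5 10 8)(7 9))^81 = (10)(7 9)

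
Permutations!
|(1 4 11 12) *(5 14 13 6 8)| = 20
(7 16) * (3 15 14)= (3 15 14)(7 16)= [0, 1, 2, 15, 4, 5, 6, 16, 8, 9, 10, 11, 12, 13, 3, 14, 7]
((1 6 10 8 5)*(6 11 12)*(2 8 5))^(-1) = ((1 11 12 6 10 5)(2 8))^(-1) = (1 5 10 6 12 11)(2 8)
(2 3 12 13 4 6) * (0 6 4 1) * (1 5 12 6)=(0 1)(2 3 6)(5 12 13)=[1, 0, 3, 6, 4, 12, 2, 7, 8, 9, 10, 11, 13, 5]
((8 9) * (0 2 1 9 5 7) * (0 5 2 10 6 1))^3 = (0 1 2 6 8 10 9)(5 7) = ((0 10 6 1 9 8 2)(5 7))^3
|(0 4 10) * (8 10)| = 4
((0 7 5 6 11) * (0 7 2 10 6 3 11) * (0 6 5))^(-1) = ((0 2 10 5 3 11 7))^(-1) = (0 7 11 3 5 10 2)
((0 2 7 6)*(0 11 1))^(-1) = (0 1 11 6 7 2)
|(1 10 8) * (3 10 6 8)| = 6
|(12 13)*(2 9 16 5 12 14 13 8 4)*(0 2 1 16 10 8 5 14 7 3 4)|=70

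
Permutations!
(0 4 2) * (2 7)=(0 4 7 2)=[4, 1, 0, 3, 7, 5, 6, 2]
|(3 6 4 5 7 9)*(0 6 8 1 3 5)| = |(0 6 4)(1 3 8)(5 7 9)| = 3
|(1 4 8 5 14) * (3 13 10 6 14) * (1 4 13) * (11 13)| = |(1 11 13 10 6 14 4 8 5 3)| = 10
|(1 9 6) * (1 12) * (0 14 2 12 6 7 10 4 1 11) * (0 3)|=30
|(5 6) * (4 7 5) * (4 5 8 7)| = 2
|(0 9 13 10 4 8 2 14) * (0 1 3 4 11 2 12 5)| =13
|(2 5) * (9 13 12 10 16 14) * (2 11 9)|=|(2 5 11 9 13 12 10 16 14)|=9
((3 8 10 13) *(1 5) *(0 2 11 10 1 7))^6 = (0 8 11 5 13)(1 10 7 3 2)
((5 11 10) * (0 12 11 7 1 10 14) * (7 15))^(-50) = (15)(0 11)(12 14)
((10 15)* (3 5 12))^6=((3 5 12)(10 15))^6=(15)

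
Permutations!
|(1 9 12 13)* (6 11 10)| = 12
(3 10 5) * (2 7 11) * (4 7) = [0, 1, 4, 10, 7, 3, 6, 11, 8, 9, 5, 2] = (2 4 7 11)(3 10 5)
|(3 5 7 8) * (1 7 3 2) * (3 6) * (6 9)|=|(1 7 8 2)(3 5 9 6)|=4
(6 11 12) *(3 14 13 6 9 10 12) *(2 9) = (2 9 10 12)(3 14 13 6 11) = [0, 1, 9, 14, 4, 5, 11, 7, 8, 10, 12, 3, 2, 6, 13]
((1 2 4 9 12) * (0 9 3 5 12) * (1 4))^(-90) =((0 9)(1 2)(3 5 12 4))^(-90) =(3 12)(4 5)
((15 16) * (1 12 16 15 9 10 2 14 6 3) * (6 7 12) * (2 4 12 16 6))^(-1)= ((1 2 14 7 16 9 10 4 12 6 3))^(-1)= (1 3 6 12 4 10 9 16 7 14 2)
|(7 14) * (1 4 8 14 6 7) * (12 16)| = |(1 4 8 14)(6 7)(12 16)| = 4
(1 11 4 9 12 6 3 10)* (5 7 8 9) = (1 11 4 5 7 8 9 12 6 3 10) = [0, 11, 2, 10, 5, 7, 3, 8, 9, 12, 1, 4, 6]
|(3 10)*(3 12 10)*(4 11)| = 2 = |(4 11)(10 12)|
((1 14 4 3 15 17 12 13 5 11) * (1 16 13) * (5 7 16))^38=((1 14 4 3 15 17 12)(5 11)(7 16 13))^38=(1 3 12 4 17 14 15)(7 13 16)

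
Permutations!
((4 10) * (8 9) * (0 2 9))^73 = (0 2 9 8)(4 10)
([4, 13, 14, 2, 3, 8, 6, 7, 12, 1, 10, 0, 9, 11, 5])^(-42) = [8, 2, 1, 9, 12, 11, 6, 7, 0, 3, 10, 5, 4, 14, 13]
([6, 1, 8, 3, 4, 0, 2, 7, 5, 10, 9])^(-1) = (0 5 8 2 6)(9 10)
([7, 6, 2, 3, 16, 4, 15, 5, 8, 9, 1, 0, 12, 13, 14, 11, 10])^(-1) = [11, 10, 2, 3, 5, 7, 1, 0, 8, 9, 16, 15, 12, 13, 14, 6, 4]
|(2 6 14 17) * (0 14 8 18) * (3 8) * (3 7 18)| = 14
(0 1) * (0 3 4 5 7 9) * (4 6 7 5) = (0 1 3 6 7 9) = [1, 3, 2, 6, 4, 5, 7, 9, 8, 0]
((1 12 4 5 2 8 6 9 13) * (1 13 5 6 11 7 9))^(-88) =(13)(2 11 9)(5 8 7)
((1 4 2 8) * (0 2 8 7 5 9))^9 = (0 9 5 7 2) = ((0 2 7 5 9)(1 4 8))^9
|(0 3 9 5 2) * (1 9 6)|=|(0 3 6 1 9 5 2)|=7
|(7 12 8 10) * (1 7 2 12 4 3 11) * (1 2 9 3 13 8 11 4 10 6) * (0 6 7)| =|(0 6 1)(2 12 11)(3 4 13 8 7 10 9)| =21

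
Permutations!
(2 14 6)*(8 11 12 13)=(2 14 6)(8 11 12 13)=[0, 1, 14, 3, 4, 5, 2, 7, 11, 9, 10, 12, 13, 8, 6]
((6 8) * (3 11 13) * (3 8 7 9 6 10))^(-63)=((3 11 13 8 10)(6 7 9))^(-63)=(3 13 10 11 8)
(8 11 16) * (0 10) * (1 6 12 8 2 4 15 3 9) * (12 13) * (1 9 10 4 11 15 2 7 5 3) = (0 4 2 11 16 7 5 3 10)(1 6 13 12 8 15) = [4, 6, 11, 10, 2, 3, 13, 5, 15, 9, 0, 16, 8, 12, 14, 1, 7]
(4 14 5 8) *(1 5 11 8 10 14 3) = (1 5 10 14 11 8 4 3) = [0, 5, 2, 1, 3, 10, 6, 7, 4, 9, 14, 8, 12, 13, 11]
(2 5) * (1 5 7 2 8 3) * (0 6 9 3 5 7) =(0 6 9 3 1 7 2)(5 8) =[6, 7, 0, 1, 4, 8, 9, 2, 5, 3]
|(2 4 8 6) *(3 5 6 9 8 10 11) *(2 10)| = |(2 4)(3 5 6 10 11)(8 9)| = 10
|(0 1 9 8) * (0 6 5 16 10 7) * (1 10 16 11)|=6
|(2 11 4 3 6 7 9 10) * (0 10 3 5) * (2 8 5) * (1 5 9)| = |(0 10 8 9 3 6 7 1 5)(2 11 4)| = 9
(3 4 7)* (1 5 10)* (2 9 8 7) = (1 5 10)(2 9 8 7 3 4) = [0, 5, 9, 4, 2, 10, 6, 3, 7, 8, 1]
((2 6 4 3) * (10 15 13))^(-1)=((2 6 4 3)(10 15 13))^(-1)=(2 3 4 6)(10 13 15)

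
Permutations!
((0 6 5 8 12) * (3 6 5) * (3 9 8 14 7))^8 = ((0 5 14 7 3 6 9 8 12))^8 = (0 12 8 9 6 3 7 14 5)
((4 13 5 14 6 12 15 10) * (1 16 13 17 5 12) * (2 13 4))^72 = ((1 16 4 17 5 14 6)(2 13 12 15 10))^72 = (1 4 5 6 16 17 14)(2 12 10 13 15)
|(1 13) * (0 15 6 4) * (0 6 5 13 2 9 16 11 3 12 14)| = |(0 15 5 13 1 2 9 16 11 3 12 14)(4 6)| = 12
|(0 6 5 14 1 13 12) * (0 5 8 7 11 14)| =|(0 6 8 7 11 14 1 13 12 5)| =10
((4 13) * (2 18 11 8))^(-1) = (2 8 11 18)(4 13)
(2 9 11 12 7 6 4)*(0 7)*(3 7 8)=(0 8 3 7 6 4 2 9 11 12)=[8, 1, 9, 7, 2, 5, 4, 6, 3, 11, 10, 12, 0]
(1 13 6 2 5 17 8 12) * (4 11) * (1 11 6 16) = (1 13 16)(2 5 17 8 12 11 4 6) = [0, 13, 5, 3, 6, 17, 2, 7, 12, 9, 10, 4, 11, 16, 14, 15, 1, 8]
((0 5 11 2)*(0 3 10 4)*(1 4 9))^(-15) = ((0 5 11 2 3 10 9 1 4))^(-15) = (0 2 9)(1 5 3)(4 11 10)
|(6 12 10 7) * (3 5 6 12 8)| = 12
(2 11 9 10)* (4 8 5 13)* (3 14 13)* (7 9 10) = [0, 1, 11, 14, 8, 3, 6, 9, 5, 7, 2, 10, 12, 4, 13] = (2 11 10)(3 14 13 4 8 5)(7 9)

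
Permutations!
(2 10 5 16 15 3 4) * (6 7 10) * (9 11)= [0, 1, 6, 4, 2, 16, 7, 10, 8, 11, 5, 9, 12, 13, 14, 3, 15]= (2 6 7 10 5 16 15 3 4)(9 11)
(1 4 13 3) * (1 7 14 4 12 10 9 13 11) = [0, 12, 2, 7, 11, 5, 6, 14, 8, 13, 9, 1, 10, 3, 4] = (1 12 10 9 13 3 7 14 4 11)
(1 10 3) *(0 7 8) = [7, 10, 2, 1, 4, 5, 6, 8, 0, 9, 3] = (0 7 8)(1 10 3)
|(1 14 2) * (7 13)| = |(1 14 2)(7 13)| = 6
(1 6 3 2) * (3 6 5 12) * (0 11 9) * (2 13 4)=(0 11 9)(1 5 12 3 13 4 2)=[11, 5, 1, 13, 2, 12, 6, 7, 8, 0, 10, 9, 3, 4]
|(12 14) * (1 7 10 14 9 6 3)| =8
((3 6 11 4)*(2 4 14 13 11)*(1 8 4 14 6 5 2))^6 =(1 14 4 11 5)(2 8 13 3 6)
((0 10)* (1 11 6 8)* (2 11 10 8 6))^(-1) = ((0 8 1 10)(2 11))^(-1) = (0 10 1 8)(2 11)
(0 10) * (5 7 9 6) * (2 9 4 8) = (0 10)(2 9 6 5 7 4 8) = [10, 1, 9, 3, 8, 7, 5, 4, 2, 6, 0]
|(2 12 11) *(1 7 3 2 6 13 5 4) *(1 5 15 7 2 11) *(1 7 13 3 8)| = |(1 2 12 7 8)(3 11 6)(4 5)(13 15)| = 30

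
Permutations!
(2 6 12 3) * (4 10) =(2 6 12 3)(4 10) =[0, 1, 6, 2, 10, 5, 12, 7, 8, 9, 4, 11, 3]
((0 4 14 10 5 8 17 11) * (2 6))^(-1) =(0 11 17 8 5 10 14 4)(2 6)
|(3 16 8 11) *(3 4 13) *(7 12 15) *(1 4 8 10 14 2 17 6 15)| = 26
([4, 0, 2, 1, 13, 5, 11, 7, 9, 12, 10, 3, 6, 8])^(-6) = [9, 8, 2, 13, 12, 5, 0, 7, 11, 3, 10, 4, 1, 6]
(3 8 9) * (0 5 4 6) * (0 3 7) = (0 5 4 6 3 8 9 7) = [5, 1, 2, 8, 6, 4, 3, 0, 9, 7]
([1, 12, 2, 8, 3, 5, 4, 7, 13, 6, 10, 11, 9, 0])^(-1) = [13, 0, 2, 4, 6, 5, 9, 7, 3, 12, 10, 11, 1, 8]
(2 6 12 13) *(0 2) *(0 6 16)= (0 2 16)(6 12 13)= [2, 1, 16, 3, 4, 5, 12, 7, 8, 9, 10, 11, 13, 6, 14, 15, 0]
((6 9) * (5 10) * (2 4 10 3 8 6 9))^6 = (2 6 8 3 5 10 4)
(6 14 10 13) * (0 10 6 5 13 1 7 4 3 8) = (0 10 1 7 4 3 8)(5 13)(6 14) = [10, 7, 2, 8, 3, 13, 14, 4, 0, 9, 1, 11, 12, 5, 6]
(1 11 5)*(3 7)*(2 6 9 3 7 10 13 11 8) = (1 8 2 6 9 3 10 13 11 5) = [0, 8, 6, 10, 4, 1, 9, 7, 2, 3, 13, 5, 12, 11]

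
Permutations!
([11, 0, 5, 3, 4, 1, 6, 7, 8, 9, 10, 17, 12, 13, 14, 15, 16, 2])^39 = [2, 17, 0, 3, 4, 11, 6, 7, 8, 9, 10, 5, 12, 13, 14, 15, 16, 1]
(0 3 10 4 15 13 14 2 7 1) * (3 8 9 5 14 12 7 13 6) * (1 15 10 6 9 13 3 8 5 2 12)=(0 5 14 12 7 15 9 2 3 6 8 13 1)(4 10)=[5, 0, 3, 6, 10, 14, 8, 15, 13, 2, 4, 11, 7, 1, 12, 9]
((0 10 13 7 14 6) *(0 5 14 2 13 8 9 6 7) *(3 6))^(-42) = (0 8 3 5 7 13 10 9 6 14 2)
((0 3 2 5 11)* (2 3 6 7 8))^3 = ((0 6 7 8 2 5 11))^3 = (0 8 11 7 5 6 2)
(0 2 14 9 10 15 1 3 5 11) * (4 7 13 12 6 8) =(0 2 14 9 10 15 1 3 5 11)(4 7 13 12 6 8) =[2, 3, 14, 5, 7, 11, 8, 13, 4, 10, 15, 0, 6, 12, 9, 1]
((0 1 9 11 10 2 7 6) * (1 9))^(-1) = ((0 9 11 10 2 7 6))^(-1) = (0 6 7 2 10 11 9)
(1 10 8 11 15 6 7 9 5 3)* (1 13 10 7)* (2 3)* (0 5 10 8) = (0 5 2 3 13 8 11 15 6 1 7 9 10) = [5, 7, 3, 13, 4, 2, 1, 9, 11, 10, 0, 15, 12, 8, 14, 6]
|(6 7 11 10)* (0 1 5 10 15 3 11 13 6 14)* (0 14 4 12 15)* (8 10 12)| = |(0 1 5 12 15 3 11)(4 8 10)(6 7 13)| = 21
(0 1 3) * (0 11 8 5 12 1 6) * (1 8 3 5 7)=[6, 5, 2, 11, 4, 12, 0, 1, 7, 9, 10, 3, 8]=(0 6)(1 5 12 8 7)(3 11)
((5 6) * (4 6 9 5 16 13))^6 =((4 6 16 13)(5 9))^6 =(4 16)(6 13)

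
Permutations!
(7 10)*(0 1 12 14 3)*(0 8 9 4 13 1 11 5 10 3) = (0 11 5 10 7 3 8 9 4 13 1 12 14) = [11, 12, 2, 8, 13, 10, 6, 3, 9, 4, 7, 5, 14, 1, 0]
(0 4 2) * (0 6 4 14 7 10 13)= [14, 1, 6, 3, 2, 5, 4, 10, 8, 9, 13, 11, 12, 0, 7]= (0 14 7 10 13)(2 6 4)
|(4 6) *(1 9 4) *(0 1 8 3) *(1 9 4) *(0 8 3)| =|(0 9 1 4 6 3 8)| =7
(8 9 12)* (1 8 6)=(1 8 9 12 6)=[0, 8, 2, 3, 4, 5, 1, 7, 9, 12, 10, 11, 6]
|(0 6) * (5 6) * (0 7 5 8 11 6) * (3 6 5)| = |(0 8 11 5)(3 6 7)| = 12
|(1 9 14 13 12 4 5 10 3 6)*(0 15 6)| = 12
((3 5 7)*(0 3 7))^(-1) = (7)(0 5 3) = ((7)(0 3 5))^(-1)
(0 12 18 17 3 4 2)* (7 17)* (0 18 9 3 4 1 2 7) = (0 12 9 3 1 2 18)(4 7 17) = [12, 2, 18, 1, 7, 5, 6, 17, 8, 3, 10, 11, 9, 13, 14, 15, 16, 4, 0]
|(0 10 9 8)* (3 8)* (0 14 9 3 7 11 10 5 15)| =|(0 5 15)(3 8 14 9 7 11 10)| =21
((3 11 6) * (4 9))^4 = (3 11 6)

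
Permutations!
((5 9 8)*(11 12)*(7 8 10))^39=(5 8 7 10 9)(11 12)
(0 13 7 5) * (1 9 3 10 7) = (0 13 1 9 3 10 7 5) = [13, 9, 2, 10, 4, 0, 6, 5, 8, 3, 7, 11, 12, 1]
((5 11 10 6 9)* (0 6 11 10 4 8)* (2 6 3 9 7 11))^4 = ((0 3 9 5 10 2 6 7 11 4 8))^4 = (0 10 11 3 2 4 9 6 8 5 7)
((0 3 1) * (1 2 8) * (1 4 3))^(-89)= ((0 1)(2 8 4 3))^(-89)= (0 1)(2 3 4 8)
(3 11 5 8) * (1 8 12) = (1 8 3 11 5 12) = [0, 8, 2, 11, 4, 12, 6, 7, 3, 9, 10, 5, 1]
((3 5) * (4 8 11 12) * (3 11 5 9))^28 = ((3 9)(4 8 5 11 12))^28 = (4 11 8 12 5)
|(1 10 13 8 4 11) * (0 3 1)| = 8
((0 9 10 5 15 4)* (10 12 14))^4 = (0 10)(4 14)(5 9)(12 15)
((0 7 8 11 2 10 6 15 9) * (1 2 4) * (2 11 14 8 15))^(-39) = (0 7 15 9)(8 14)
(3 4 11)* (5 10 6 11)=(3 4 5 10 6 11)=[0, 1, 2, 4, 5, 10, 11, 7, 8, 9, 6, 3]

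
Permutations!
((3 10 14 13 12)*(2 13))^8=(2 12 10)(3 14 13)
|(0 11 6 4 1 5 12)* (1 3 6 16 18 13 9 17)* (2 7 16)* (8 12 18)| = |(0 11 2 7 16 8 12)(1 5 18 13 9 17)(3 6 4)| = 42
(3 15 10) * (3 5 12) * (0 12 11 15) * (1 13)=[12, 13, 2, 0, 4, 11, 6, 7, 8, 9, 5, 15, 3, 1, 14, 10]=(0 12 3)(1 13)(5 11 15 10)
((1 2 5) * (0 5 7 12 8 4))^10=((0 5 1 2 7 12 8 4))^10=(0 1 7 8)(2 12 4 5)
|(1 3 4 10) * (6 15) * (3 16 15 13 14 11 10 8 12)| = 8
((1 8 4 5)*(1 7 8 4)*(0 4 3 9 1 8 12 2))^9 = ((0 4 5 7 12 2)(1 3 9))^9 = (0 7)(2 5)(4 12)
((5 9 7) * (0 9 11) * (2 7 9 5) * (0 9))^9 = ((0 5 11 9)(2 7))^9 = (0 5 11 9)(2 7)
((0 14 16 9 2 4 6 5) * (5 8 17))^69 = ((0 14 16 9 2 4 6 8 17 5))^69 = (0 5 17 8 6 4 2 9 16 14)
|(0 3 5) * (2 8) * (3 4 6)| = 10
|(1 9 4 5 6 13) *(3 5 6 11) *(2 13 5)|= 9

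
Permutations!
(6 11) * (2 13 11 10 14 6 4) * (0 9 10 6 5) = (0 9 10 14 5)(2 13 11 4) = [9, 1, 13, 3, 2, 0, 6, 7, 8, 10, 14, 4, 12, 11, 5]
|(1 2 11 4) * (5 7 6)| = 12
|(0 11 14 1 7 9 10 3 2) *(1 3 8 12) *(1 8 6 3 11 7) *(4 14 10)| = |(0 7 9 4 14 11 10 6 3 2)(8 12)| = 10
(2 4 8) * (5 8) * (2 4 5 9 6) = (2 5 8 4 9 6) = [0, 1, 5, 3, 9, 8, 2, 7, 4, 6]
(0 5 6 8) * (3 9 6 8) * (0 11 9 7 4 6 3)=[5, 1, 2, 7, 6, 8, 0, 4, 11, 3, 10, 9]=(0 5 8 11 9 3 7 4 6)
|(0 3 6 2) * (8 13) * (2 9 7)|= 6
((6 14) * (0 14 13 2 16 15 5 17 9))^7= (0 5 2 14 17 16 6 9 15 13)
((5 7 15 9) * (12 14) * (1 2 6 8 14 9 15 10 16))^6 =(1 9 2 5 6 7 8 10 14 16 12)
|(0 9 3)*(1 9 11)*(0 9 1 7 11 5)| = 2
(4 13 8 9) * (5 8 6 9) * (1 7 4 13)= (1 7 4)(5 8)(6 9 13)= [0, 7, 2, 3, 1, 8, 9, 4, 5, 13, 10, 11, 12, 6]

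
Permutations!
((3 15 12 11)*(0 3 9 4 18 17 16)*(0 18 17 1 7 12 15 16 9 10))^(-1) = (0 10 11 12 7 1 18 16 3)(4 9 17)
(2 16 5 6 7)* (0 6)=(0 6 7 2 16 5)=[6, 1, 16, 3, 4, 0, 7, 2, 8, 9, 10, 11, 12, 13, 14, 15, 5]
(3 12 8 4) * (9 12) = (3 9 12 8 4) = [0, 1, 2, 9, 3, 5, 6, 7, 4, 12, 10, 11, 8]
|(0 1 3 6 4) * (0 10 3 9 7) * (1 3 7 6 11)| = 9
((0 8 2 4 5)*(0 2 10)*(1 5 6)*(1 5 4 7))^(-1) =((0 8 10)(1 4 6 5 2 7))^(-1) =(0 10 8)(1 7 2 5 6 4)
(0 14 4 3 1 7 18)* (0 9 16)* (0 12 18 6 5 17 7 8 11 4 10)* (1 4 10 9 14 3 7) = [3, 8, 2, 4, 7, 17, 5, 6, 11, 16, 0, 10, 18, 13, 9, 15, 12, 1, 14] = (0 3 4 7 6 5 17 1 8 11 10)(9 16 12 18 14)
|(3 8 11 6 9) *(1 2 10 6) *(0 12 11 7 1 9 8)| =30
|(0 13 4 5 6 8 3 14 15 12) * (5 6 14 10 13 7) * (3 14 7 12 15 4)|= |(15)(0 12)(3 10 13)(4 6 8 14)(5 7)|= 12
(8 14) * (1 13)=[0, 13, 2, 3, 4, 5, 6, 7, 14, 9, 10, 11, 12, 1, 8]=(1 13)(8 14)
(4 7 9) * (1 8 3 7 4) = (1 8 3 7 9) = [0, 8, 2, 7, 4, 5, 6, 9, 3, 1]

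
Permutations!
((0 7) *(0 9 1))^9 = (0 7 9 1)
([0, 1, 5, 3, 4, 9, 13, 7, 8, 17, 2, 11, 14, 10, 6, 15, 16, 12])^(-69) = [0, 1, 17, 3, 4, 12, 2, 7, 8, 14, 9, 11, 13, 5, 10, 15, 16, 6]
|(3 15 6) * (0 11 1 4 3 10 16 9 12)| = 11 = |(0 11 1 4 3 15 6 10 16 9 12)|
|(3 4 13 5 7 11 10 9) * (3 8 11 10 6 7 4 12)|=|(3 12)(4 13 5)(6 7 10 9 8 11)|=6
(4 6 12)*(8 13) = (4 6 12)(8 13) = [0, 1, 2, 3, 6, 5, 12, 7, 13, 9, 10, 11, 4, 8]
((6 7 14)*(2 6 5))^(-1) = (2 5 14 7 6) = ((2 6 7 14 5))^(-1)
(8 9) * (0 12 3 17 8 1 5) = (0 12 3 17 8 9 1 5) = [12, 5, 2, 17, 4, 0, 6, 7, 9, 1, 10, 11, 3, 13, 14, 15, 16, 8]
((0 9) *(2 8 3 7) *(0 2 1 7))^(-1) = ((0 9 2 8 3)(1 7))^(-1) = (0 3 8 2 9)(1 7)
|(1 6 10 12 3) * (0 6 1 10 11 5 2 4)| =6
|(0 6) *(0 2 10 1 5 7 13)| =8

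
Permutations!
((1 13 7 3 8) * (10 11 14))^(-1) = (1 8 3 7 13)(10 14 11) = ((1 13 7 3 8)(10 11 14))^(-1)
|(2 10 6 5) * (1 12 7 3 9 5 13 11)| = 11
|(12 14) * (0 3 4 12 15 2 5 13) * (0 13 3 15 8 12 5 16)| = 12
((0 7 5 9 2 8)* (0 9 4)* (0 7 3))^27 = (9)(0 3)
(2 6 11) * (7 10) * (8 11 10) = [0, 1, 6, 3, 4, 5, 10, 8, 11, 9, 7, 2] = (2 6 10 7 8 11)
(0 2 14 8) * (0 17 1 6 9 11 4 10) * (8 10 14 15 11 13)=(0 2 15 11 4 14 10)(1 6 9 13 8 17)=[2, 6, 15, 3, 14, 5, 9, 7, 17, 13, 0, 4, 12, 8, 10, 11, 16, 1]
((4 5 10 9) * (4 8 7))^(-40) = (4 10 8)(5 9 7)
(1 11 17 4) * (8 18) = (1 11 17 4)(8 18) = [0, 11, 2, 3, 1, 5, 6, 7, 18, 9, 10, 17, 12, 13, 14, 15, 16, 4, 8]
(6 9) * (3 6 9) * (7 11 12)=(3 6)(7 11 12)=[0, 1, 2, 6, 4, 5, 3, 11, 8, 9, 10, 12, 7]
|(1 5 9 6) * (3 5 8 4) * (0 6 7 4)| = 20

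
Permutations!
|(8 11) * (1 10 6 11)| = 5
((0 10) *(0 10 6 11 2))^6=((0 6 11 2))^6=(0 11)(2 6)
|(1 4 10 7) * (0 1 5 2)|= |(0 1 4 10 7 5 2)|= 7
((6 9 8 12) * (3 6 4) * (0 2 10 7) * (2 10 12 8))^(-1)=(0 7 10)(2 9 6 3 4 12)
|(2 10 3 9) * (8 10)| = 5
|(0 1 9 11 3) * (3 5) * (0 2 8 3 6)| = 6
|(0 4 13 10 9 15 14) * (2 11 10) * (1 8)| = 18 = |(0 4 13 2 11 10 9 15 14)(1 8)|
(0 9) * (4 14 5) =[9, 1, 2, 3, 14, 4, 6, 7, 8, 0, 10, 11, 12, 13, 5] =(0 9)(4 14 5)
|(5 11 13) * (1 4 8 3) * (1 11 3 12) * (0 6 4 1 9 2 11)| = 11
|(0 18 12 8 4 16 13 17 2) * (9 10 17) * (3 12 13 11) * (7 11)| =7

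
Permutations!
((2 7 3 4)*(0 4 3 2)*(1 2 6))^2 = ((0 4)(1 2 7 6))^2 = (1 7)(2 6)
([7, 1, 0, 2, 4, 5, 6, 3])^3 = (0 2 3 7)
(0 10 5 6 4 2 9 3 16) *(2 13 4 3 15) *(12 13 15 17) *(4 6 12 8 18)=(0 10 5 12 13 6 3 16)(2 9 17 8 18 4 15)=[10, 1, 9, 16, 15, 12, 3, 7, 18, 17, 5, 11, 13, 6, 14, 2, 0, 8, 4]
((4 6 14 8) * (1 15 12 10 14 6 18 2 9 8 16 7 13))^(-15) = ((1 15 12 10 14 16 7 13)(2 9 8 4 18))^(-15) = (18)(1 15 12 10 14 16 7 13)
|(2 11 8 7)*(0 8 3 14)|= |(0 8 7 2 11 3 14)|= 7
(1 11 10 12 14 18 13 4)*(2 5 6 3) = (1 11 10 12 14 18 13 4)(2 5 6 3) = [0, 11, 5, 2, 1, 6, 3, 7, 8, 9, 12, 10, 14, 4, 18, 15, 16, 17, 13]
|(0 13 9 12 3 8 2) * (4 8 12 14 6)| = 8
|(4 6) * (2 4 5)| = |(2 4 6 5)| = 4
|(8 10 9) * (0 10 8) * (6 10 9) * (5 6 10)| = |(10)(0 9)(5 6)| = 2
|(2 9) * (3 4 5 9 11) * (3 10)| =7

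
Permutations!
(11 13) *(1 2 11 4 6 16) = (1 2 11 13 4 6 16) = [0, 2, 11, 3, 6, 5, 16, 7, 8, 9, 10, 13, 12, 4, 14, 15, 1]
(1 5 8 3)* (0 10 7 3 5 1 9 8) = (0 10 7 3 9 8 5) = [10, 1, 2, 9, 4, 0, 6, 3, 5, 8, 7]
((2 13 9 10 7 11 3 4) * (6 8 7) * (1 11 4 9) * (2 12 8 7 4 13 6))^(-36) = ((1 11 3 9 10 2 6 7 13)(4 12 8))^(-36) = (13)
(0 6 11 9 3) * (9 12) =(0 6 11 12 9 3) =[6, 1, 2, 0, 4, 5, 11, 7, 8, 3, 10, 12, 9]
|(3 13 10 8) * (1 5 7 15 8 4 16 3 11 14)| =35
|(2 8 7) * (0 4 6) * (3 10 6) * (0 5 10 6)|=6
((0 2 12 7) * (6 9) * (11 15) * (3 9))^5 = ((0 2 12 7)(3 9 6)(11 15))^5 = (0 2 12 7)(3 6 9)(11 15)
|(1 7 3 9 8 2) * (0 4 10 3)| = |(0 4 10 3 9 8 2 1 7)| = 9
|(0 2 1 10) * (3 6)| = 4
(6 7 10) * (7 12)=[0, 1, 2, 3, 4, 5, 12, 10, 8, 9, 6, 11, 7]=(6 12 7 10)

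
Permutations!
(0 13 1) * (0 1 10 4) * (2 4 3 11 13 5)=(0 5 2 4)(3 11 13 10)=[5, 1, 4, 11, 0, 2, 6, 7, 8, 9, 3, 13, 12, 10]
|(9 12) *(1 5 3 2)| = 4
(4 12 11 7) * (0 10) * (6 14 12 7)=(0 10)(4 7)(6 14 12 11)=[10, 1, 2, 3, 7, 5, 14, 4, 8, 9, 0, 6, 11, 13, 12]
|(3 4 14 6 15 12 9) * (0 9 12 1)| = 8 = |(0 9 3 4 14 6 15 1)|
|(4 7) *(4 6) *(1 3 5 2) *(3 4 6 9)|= |(1 4 7 9 3 5 2)|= 7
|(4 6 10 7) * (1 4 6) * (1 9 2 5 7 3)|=9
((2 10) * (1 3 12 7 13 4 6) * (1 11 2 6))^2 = ((1 3 12 7 13 4)(2 10 6 11))^2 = (1 12 13)(2 6)(3 7 4)(10 11)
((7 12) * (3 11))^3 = (3 11)(7 12)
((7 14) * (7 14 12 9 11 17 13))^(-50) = (7 17 9)(11 12 13)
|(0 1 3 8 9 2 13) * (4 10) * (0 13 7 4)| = |(13)(0 1 3 8 9 2 7 4 10)| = 9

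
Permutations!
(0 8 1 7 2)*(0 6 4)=(0 8 1 7 2 6 4)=[8, 7, 6, 3, 0, 5, 4, 2, 1]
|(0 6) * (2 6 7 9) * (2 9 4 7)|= 6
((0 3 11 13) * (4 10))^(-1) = ((0 3 11 13)(4 10))^(-1) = (0 13 11 3)(4 10)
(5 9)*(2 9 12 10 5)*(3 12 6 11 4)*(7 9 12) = [0, 1, 12, 7, 3, 6, 11, 9, 8, 2, 5, 4, 10] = (2 12 10 5 6 11 4 3 7 9)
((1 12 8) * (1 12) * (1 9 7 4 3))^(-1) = (1 3 4 7 9)(8 12)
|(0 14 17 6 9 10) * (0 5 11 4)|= 9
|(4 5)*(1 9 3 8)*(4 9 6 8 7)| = 15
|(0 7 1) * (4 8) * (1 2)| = 4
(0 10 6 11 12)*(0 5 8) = (0 10 6 11 12 5 8) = [10, 1, 2, 3, 4, 8, 11, 7, 0, 9, 6, 12, 5]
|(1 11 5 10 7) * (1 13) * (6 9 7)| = |(1 11 5 10 6 9 7 13)| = 8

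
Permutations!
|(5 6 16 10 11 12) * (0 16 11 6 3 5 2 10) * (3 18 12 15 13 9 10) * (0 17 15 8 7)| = |(0 16 17 15 13 9 10 6 11 8 7)(2 3 5 18 12)| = 55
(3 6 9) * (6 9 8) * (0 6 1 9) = (0 6 8 1 9 3) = [6, 9, 2, 0, 4, 5, 8, 7, 1, 3]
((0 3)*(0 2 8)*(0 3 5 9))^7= (0 5 9)(2 8 3)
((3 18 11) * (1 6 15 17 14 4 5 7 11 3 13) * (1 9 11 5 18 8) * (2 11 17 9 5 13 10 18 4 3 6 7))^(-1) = ((1 7 13 5 2 11 10 18 6 15 9 17 14 3 8))^(-1) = (1 8 3 14 17 9 15 6 18 10 11 2 5 13 7)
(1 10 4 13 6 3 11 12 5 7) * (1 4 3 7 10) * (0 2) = [2, 1, 0, 11, 13, 10, 7, 4, 8, 9, 3, 12, 5, 6] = (0 2)(3 11 12 5 10)(4 13 6 7)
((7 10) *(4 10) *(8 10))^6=(4 10)(7 8)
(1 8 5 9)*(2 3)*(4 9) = (1 8 5 4 9)(2 3) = [0, 8, 3, 2, 9, 4, 6, 7, 5, 1]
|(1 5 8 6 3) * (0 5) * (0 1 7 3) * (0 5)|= 6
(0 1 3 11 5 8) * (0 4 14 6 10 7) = (0 1 3 11 5 8 4 14 6 10 7) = [1, 3, 2, 11, 14, 8, 10, 0, 4, 9, 7, 5, 12, 13, 6]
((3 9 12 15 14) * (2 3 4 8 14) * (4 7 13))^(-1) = ((2 3 9 12 15)(4 8 14 7 13))^(-1) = (2 15 12 9 3)(4 13 7 14 8)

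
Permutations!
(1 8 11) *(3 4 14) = (1 8 11)(3 4 14) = [0, 8, 2, 4, 14, 5, 6, 7, 11, 9, 10, 1, 12, 13, 3]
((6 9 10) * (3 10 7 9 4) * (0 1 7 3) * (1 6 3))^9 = (3 10)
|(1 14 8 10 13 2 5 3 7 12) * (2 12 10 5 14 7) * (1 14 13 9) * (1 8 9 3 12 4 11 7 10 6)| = 45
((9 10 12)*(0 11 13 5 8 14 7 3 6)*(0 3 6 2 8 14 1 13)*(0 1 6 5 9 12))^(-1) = (0 10 9 13 1 11)(2 3 6 8)(5 7 14)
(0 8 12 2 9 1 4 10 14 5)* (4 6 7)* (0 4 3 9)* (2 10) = (0 8 12 10 14 5 4 2)(1 6 7 3 9) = [8, 6, 0, 9, 2, 4, 7, 3, 12, 1, 14, 11, 10, 13, 5]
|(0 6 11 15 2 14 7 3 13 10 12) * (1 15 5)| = |(0 6 11 5 1 15 2 14 7 3 13 10 12)| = 13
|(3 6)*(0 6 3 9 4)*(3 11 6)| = |(0 3 11 6 9 4)| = 6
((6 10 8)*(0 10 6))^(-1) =((0 10 8))^(-1) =(0 8 10)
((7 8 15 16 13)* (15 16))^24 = ((7 8 16 13))^24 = (16)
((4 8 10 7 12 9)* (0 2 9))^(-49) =(0 12 7 10 8 4 9 2)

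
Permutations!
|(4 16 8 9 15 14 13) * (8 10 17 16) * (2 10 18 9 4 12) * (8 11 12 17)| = |(2 10 8 4 11 12)(9 15 14 13 17 16 18)| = 42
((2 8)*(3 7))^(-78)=((2 8)(3 7))^(-78)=(8)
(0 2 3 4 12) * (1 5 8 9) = (0 2 3 4 12)(1 5 8 9) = [2, 5, 3, 4, 12, 8, 6, 7, 9, 1, 10, 11, 0]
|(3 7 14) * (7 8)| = 4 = |(3 8 7 14)|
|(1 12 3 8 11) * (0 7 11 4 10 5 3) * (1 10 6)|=11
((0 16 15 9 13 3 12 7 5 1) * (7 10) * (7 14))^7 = ((0 16 15 9 13 3 12 10 14 7 5 1))^7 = (0 10 15 7 13 1 12 16 14 9 5 3)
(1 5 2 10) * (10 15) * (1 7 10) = (1 5 2 15)(7 10) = [0, 5, 15, 3, 4, 2, 6, 10, 8, 9, 7, 11, 12, 13, 14, 1]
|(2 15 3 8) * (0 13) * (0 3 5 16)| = 8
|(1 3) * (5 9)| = |(1 3)(5 9)| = 2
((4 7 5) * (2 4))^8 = (7)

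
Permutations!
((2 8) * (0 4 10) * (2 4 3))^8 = ((0 3 2 8 4 10))^8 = (0 2 4)(3 8 10)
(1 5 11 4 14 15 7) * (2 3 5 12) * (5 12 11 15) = [0, 11, 3, 12, 14, 15, 6, 1, 8, 9, 10, 4, 2, 13, 5, 7] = (1 11 4 14 5 15 7)(2 3 12)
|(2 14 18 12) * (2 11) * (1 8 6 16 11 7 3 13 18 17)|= |(1 8 6 16 11 2 14 17)(3 13 18 12 7)|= 40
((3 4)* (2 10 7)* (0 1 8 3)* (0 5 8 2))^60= (10)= ((0 1 2 10 7)(3 4 5 8))^60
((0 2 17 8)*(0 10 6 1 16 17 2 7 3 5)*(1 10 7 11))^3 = ((0 11 1 16 17 8 7 3 5)(6 10))^3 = (0 16 7)(1 8 5)(3 11 17)(6 10)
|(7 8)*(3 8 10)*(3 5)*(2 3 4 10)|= 12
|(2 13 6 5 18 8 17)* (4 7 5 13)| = |(2 4 7 5 18 8 17)(6 13)| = 14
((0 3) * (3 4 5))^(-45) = ((0 4 5 3))^(-45) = (0 3 5 4)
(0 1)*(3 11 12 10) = [1, 0, 2, 11, 4, 5, 6, 7, 8, 9, 3, 12, 10] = (0 1)(3 11 12 10)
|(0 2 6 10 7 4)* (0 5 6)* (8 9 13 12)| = 20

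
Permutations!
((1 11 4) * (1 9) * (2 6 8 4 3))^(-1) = (1 9 4 8 6 2 3 11)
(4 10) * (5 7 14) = (4 10)(5 7 14) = [0, 1, 2, 3, 10, 7, 6, 14, 8, 9, 4, 11, 12, 13, 5]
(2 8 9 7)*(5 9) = [0, 1, 8, 3, 4, 9, 6, 2, 5, 7] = (2 8 5 9 7)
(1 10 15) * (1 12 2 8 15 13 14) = [0, 10, 8, 3, 4, 5, 6, 7, 15, 9, 13, 11, 2, 14, 1, 12] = (1 10 13 14)(2 8 15 12)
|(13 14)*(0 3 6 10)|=|(0 3 6 10)(13 14)|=4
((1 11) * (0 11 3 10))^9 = (0 10 3 1 11)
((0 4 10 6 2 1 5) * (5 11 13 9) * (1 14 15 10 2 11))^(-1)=(0 5 9 13 11 6 10 15 14 2 4)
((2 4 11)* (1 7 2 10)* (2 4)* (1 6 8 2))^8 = (11)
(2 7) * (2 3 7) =(3 7) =[0, 1, 2, 7, 4, 5, 6, 3]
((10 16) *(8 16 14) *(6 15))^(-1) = ((6 15)(8 16 10 14))^(-1) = (6 15)(8 14 10 16)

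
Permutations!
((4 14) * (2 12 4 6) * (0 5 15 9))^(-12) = (15)(2 14 12 6 4)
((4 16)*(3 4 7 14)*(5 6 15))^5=(16)(5 15 6)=((3 4 16 7 14)(5 6 15))^5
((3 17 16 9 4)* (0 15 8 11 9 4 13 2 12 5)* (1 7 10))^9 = (3 17 16 4)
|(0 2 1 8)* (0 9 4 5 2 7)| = |(0 7)(1 8 9 4 5 2)| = 6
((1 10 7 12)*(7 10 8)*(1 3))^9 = ((1 8 7 12 3))^9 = (1 3 12 7 8)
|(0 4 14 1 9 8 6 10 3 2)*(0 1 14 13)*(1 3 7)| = |(14)(0 4 13)(1 9 8 6 10 7)(2 3)| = 6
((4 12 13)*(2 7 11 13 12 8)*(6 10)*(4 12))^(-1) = ((2 7 11 13 12 4 8)(6 10))^(-1) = (2 8 4 12 13 11 7)(6 10)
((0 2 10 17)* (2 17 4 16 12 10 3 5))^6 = (17)(4 12)(10 16)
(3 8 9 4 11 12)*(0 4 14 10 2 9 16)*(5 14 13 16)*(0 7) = (0 4 11 12 3 8 5 14 10 2 9 13 16 7) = [4, 1, 9, 8, 11, 14, 6, 0, 5, 13, 2, 12, 3, 16, 10, 15, 7]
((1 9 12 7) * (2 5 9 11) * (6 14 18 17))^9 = (1 2 9 7 11 5 12)(6 14 18 17)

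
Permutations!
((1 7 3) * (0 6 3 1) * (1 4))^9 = ((0 6 3)(1 7 4))^9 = (7)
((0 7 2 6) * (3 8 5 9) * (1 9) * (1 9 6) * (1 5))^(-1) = (0 6 1 8 3 9 5 2 7)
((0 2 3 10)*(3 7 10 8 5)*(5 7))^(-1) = (0 10 7 8 3 5 2)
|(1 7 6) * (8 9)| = |(1 7 6)(8 9)| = 6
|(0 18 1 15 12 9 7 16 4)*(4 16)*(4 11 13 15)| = 12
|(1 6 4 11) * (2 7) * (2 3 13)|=4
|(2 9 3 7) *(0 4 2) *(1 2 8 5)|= 9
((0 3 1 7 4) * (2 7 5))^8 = (0 3 1 5 2 7 4)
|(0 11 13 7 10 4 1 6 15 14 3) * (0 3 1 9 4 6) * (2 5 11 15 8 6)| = 12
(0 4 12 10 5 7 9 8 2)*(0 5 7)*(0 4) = (2 5 4 12 10 7 9 8) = [0, 1, 5, 3, 12, 4, 6, 9, 2, 8, 7, 11, 10]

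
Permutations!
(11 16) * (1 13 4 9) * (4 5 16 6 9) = (1 13 5 16 11 6 9) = [0, 13, 2, 3, 4, 16, 9, 7, 8, 1, 10, 6, 12, 5, 14, 15, 11]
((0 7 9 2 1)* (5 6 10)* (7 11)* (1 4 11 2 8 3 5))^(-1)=(0 1 10 6 5 3 8 9 7 11 4 2)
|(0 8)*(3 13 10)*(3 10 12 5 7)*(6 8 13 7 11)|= |(0 13 12 5 11 6 8)(3 7)|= 14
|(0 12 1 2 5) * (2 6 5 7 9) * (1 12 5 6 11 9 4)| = |(12)(0 5)(1 11 9 2 7 4)| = 6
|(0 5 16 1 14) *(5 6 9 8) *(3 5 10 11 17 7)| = 13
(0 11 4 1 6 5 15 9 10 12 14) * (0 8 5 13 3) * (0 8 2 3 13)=(0 11 4 1 6)(2 3 8 5 15 9 10 12 14)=[11, 6, 3, 8, 1, 15, 0, 7, 5, 10, 12, 4, 14, 13, 2, 9]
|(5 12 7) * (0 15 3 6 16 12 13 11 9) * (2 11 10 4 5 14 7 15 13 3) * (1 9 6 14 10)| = 12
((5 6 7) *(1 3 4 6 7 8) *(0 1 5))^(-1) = ((0 1 3 4 6 8 5 7))^(-1) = (0 7 5 8 6 4 3 1)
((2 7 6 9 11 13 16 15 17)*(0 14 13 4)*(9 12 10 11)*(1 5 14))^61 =((0 1 5 14 13 16 15 17 2 7 6 12 10 11 4))^61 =(0 1 5 14 13 16 15 17 2 7 6 12 10 11 4)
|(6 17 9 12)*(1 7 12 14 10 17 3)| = |(1 7 12 6 3)(9 14 10 17)| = 20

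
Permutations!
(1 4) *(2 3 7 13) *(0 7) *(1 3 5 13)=(0 7 1 4 3)(2 5 13)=[7, 4, 5, 0, 3, 13, 6, 1, 8, 9, 10, 11, 12, 2]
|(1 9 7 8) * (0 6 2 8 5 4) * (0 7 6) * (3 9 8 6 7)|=10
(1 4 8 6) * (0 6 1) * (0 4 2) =(0 6 4 8 1 2) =[6, 2, 0, 3, 8, 5, 4, 7, 1]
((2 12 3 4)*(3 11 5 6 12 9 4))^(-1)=((2 9 4)(5 6 12 11))^(-1)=(2 4 9)(5 11 12 6)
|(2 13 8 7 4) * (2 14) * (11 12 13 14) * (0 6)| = 6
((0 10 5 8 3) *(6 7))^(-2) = ((0 10 5 8 3)(6 7))^(-2) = (0 8 10 3 5)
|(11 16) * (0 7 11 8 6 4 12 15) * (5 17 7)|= 11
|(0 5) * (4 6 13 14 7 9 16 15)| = |(0 5)(4 6 13 14 7 9 16 15)| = 8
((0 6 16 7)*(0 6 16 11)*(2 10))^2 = ((0 16 7 6 11)(2 10))^2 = (0 7 11 16 6)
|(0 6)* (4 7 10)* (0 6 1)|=|(0 1)(4 7 10)|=6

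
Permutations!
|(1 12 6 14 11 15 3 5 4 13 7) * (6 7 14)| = |(1 12 7)(3 5 4 13 14 11 15)| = 21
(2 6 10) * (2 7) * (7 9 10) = (2 6 7)(9 10) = [0, 1, 6, 3, 4, 5, 7, 2, 8, 10, 9]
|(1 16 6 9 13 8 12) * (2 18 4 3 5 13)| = |(1 16 6 9 2 18 4 3 5 13 8 12)| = 12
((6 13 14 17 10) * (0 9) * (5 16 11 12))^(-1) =(0 9)(5 12 11 16)(6 10 17 14 13)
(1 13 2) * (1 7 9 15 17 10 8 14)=(1 13 2 7 9 15 17 10 8 14)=[0, 13, 7, 3, 4, 5, 6, 9, 14, 15, 8, 11, 12, 2, 1, 17, 16, 10]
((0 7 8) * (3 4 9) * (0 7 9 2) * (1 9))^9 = (0 3)(1 4)(2 9)(7 8) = ((0 1 9 3 4 2)(7 8))^9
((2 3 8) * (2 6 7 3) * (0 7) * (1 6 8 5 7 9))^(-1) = (0 6 1 9)(3 7 5)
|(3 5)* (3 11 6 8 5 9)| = 4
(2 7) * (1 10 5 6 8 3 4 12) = [0, 10, 7, 4, 12, 6, 8, 2, 3, 9, 5, 11, 1] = (1 10 5 6 8 3 4 12)(2 7)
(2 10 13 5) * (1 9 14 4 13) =(1 9 14 4 13 5 2 10) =[0, 9, 10, 3, 13, 2, 6, 7, 8, 14, 1, 11, 12, 5, 4]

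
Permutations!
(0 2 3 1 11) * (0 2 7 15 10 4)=(0 7 15 10 4)(1 11 2 3)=[7, 11, 3, 1, 0, 5, 6, 15, 8, 9, 4, 2, 12, 13, 14, 10]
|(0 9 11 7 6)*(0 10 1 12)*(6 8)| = |(0 9 11 7 8 6 10 1 12)| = 9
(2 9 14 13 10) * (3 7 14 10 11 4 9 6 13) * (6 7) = (2 7 14 3 6 13 11 4 9 10) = [0, 1, 7, 6, 9, 5, 13, 14, 8, 10, 2, 4, 12, 11, 3]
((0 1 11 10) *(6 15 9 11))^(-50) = (0 10 11 9 15 6 1) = ((0 1 6 15 9 11 10))^(-50)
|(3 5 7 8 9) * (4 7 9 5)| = 6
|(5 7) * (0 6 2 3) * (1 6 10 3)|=6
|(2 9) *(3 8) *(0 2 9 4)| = 6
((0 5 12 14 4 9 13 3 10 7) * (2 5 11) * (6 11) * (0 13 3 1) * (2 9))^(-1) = (0 1 13 7 10 3 9 11 6)(2 4 14 12 5) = ((0 6 11 9 3 10 7 13 1)(2 5 12 14 4))^(-1)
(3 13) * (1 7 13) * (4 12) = (1 7 13 3)(4 12) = [0, 7, 2, 1, 12, 5, 6, 13, 8, 9, 10, 11, 4, 3]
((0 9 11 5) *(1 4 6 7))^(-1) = (0 5 11 9)(1 7 6 4)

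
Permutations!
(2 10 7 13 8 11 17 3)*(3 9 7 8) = (2 10 8 11 17 9 7 13 3) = [0, 1, 10, 2, 4, 5, 6, 13, 11, 7, 8, 17, 12, 3, 14, 15, 16, 9]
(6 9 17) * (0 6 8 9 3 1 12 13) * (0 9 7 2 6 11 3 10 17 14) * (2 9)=[11, 12, 6, 1, 4, 5, 10, 9, 7, 14, 17, 3, 13, 2, 0, 15, 16, 8]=(0 11 3 1 12 13 2 6 10 17 8 7 9 14)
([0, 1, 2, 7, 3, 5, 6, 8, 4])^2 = (3 8)(4 7)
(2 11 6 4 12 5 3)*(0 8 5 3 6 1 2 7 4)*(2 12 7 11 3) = (0 8 5 6)(1 12 2 3 11)(4 7) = [8, 12, 3, 11, 7, 6, 0, 4, 5, 9, 10, 1, 2]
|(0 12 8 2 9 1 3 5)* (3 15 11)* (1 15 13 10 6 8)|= 13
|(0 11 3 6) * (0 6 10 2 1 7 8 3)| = 6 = |(0 11)(1 7 8 3 10 2)|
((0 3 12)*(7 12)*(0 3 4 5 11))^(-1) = ((0 4 5 11)(3 7 12))^(-1) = (0 11 5 4)(3 12 7)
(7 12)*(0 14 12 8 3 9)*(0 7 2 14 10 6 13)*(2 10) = (0 2 14 12 10 6 13)(3 9 7 8) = [2, 1, 14, 9, 4, 5, 13, 8, 3, 7, 6, 11, 10, 0, 12]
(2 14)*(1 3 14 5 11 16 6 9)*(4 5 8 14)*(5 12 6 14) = [0, 3, 8, 4, 12, 11, 9, 7, 5, 1, 10, 16, 6, 13, 2, 15, 14] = (1 3 4 12 6 9)(2 8 5 11 16 14)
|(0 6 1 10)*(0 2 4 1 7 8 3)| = |(0 6 7 8 3)(1 10 2 4)| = 20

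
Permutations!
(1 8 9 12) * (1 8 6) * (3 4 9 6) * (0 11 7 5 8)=(0 11 7 5 8 6 1 3 4 9 12)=[11, 3, 2, 4, 9, 8, 1, 5, 6, 12, 10, 7, 0]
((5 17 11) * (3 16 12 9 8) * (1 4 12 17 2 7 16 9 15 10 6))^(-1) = ((1 4 12 15 10 6)(2 7 16 17 11 5)(3 9 8))^(-1) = (1 6 10 15 12 4)(2 5 11 17 16 7)(3 8 9)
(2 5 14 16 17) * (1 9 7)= (1 9 7)(2 5 14 16 17)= [0, 9, 5, 3, 4, 14, 6, 1, 8, 7, 10, 11, 12, 13, 16, 15, 17, 2]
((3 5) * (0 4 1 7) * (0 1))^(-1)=((0 4)(1 7)(3 5))^(-1)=(0 4)(1 7)(3 5)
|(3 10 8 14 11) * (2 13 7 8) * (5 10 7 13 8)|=8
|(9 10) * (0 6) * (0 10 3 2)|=6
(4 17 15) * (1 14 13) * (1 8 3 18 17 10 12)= [0, 14, 2, 18, 10, 5, 6, 7, 3, 9, 12, 11, 1, 8, 13, 4, 16, 15, 17]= (1 14 13 8 3 18 17 15 4 10 12)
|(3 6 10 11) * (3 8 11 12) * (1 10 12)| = |(1 10)(3 6 12)(8 11)| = 6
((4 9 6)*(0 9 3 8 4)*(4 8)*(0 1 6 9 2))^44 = (9)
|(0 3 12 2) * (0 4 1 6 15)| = 8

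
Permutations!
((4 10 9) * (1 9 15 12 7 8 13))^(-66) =(1 7 10)(4 13 12)(8 15 9)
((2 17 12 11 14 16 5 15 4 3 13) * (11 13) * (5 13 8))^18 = ((2 17 12 8 5 15 4 3 11 14 16 13))^18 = (2 4)(3 17)(5 16)(8 14)(11 12)(13 15)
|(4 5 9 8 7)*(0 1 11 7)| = |(0 1 11 7 4 5 9 8)| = 8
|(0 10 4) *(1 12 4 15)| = |(0 10 15 1 12 4)| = 6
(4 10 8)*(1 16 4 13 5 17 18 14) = (1 16 4 10 8 13 5 17 18 14) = [0, 16, 2, 3, 10, 17, 6, 7, 13, 9, 8, 11, 12, 5, 1, 15, 4, 18, 14]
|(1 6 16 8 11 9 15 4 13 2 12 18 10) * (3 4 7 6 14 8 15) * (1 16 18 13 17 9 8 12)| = |(1 14 12 13 2)(3 4 17 9)(6 18 10 16 15 7)(8 11)| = 60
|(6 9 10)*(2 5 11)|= 3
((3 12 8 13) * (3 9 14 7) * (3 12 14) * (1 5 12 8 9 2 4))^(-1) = ((1 5 12 9 3 14 7 8 13 2 4))^(-1) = (1 4 2 13 8 7 14 3 9 12 5)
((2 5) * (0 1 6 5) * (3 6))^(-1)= (0 2 5 6 3 1)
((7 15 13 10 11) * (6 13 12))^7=(15)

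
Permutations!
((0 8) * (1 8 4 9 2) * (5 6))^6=((0 4 9 2 1 8)(5 6))^6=(9)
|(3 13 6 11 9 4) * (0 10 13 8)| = |(0 10 13 6 11 9 4 3 8)| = 9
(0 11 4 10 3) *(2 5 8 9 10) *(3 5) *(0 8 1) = (0 11 4 2 3 8 9 10 5 1) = [11, 0, 3, 8, 2, 1, 6, 7, 9, 10, 5, 4]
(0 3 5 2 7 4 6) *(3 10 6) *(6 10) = (10)(0 6)(2 7 4 3 5) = [6, 1, 7, 5, 3, 2, 0, 4, 8, 9, 10]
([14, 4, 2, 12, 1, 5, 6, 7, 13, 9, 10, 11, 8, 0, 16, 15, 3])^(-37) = [8, 4, 2, 14, 1, 5, 6, 7, 3, 9, 10, 11, 16, 12, 13, 15, 0]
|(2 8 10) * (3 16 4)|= |(2 8 10)(3 16 4)|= 3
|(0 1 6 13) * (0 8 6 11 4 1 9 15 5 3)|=|(0 9 15 5 3)(1 11 4)(6 13 8)|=15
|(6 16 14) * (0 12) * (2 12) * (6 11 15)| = |(0 2 12)(6 16 14 11 15)| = 15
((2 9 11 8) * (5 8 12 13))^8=(2 9 11 12 13 5 8)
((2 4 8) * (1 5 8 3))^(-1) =(1 3 4 2 8 5)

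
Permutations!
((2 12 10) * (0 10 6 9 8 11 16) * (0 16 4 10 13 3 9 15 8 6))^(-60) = ((16)(0 13 3 9 6 15 8 11 4 10 2 12))^(-60) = (16)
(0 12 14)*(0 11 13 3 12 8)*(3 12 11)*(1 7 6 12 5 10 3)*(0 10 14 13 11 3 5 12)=(0 8 10 5 14 1 7 6)(12 13)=[8, 7, 2, 3, 4, 14, 0, 6, 10, 9, 5, 11, 13, 12, 1]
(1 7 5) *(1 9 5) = (1 7)(5 9) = [0, 7, 2, 3, 4, 9, 6, 1, 8, 5]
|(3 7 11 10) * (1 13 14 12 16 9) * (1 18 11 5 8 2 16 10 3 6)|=|(1 13 14 12 10 6)(2 16 9 18 11 3 7 5 8)|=18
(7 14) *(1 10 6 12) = (1 10 6 12)(7 14) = [0, 10, 2, 3, 4, 5, 12, 14, 8, 9, 6, 11, 1, 13, 7]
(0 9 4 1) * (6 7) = (0 9 4 1)(6 7) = [9, 0, 2, 3, 1, 5, 7, 6, 8, 4]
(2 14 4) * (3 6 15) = (2 14 4)(3 6 15) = [0, 1, 14, 6, 2, 5, 15, 7, 8, 9, 10, 11, 12, 13, 4, 3]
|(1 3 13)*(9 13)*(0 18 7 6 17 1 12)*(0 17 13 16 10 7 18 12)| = 11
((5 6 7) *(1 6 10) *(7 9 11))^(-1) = (1 10 5 7 11 9 6) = ((1 6 9 11 7 5 10))^(-1)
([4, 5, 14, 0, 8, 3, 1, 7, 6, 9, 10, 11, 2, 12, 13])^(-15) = [3, 6, 14, 5, 0, 1, 8, 7, 4, 9, 10, 11, 2, 12, 13]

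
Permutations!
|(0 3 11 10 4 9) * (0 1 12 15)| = |(0 3 11 10 4 9 1 12 15)| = 9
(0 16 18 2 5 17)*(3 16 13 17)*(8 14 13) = (0 8 14 13 17)(2 5 3 16 18) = [8, 1, 5, 16, 4, 3, 6, 7, 14, 9, 10, 11, 12, 17, 13, 15, 18, 0, 2]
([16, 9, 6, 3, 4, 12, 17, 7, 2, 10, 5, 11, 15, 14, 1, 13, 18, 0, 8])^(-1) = [17, 14, 8, 3, 4, 10, 2, 7, 18, 1, 9, 11, 5, 15, 13, 12, 0, 6, 16]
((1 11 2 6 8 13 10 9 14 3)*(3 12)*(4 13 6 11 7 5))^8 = ((1 7 5 4 13 10 9 14 12 3)(2 11)(6 8))^8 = (1 12 9 13 5)(3 14 10 4 7)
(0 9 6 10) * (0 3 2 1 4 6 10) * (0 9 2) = (0 2 1 4 6 9 10 3) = [2, 4, 1, 0, 6, 5, 9, 7, 8, 10, 3]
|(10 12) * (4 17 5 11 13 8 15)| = |(4 17 5 11 13 8 15)(10 12)| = 14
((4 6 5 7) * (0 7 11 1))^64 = ((0 7 4 6 5 11 1))^64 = (0 7 4 6 5 11 1)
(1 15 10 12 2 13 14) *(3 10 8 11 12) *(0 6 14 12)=(0 6 14 1 15 8 11)(2 13 12)(3 10)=[6, 15, 13, 10, 4, 5, 14, 7, 11, 9, 3, 0, 2, 12, 1, 8]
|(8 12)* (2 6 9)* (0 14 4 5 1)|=30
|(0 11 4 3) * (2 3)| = 5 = |(0 11 4 2 3)|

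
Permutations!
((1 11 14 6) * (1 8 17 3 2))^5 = (1 17 14 2 8 11 3 6)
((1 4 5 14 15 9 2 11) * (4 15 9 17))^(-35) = (1 15 17 4 5 14 9 2 11) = ((1 15 17 4 5 14 9 2 11))^(-35)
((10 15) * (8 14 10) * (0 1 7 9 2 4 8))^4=((0 1 7 9 2 4 8 14 10 15))^4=(0 2 10 7 8)(1 4 15 9 14)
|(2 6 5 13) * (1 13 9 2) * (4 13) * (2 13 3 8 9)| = 6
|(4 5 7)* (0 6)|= 6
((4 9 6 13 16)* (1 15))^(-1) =((1 15)(4 9 6 13 16))^(-1) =(1 15)(4 16 13 6 9)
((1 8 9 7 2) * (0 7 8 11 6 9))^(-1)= ((0 7 2 1 11 6 9 8))^(-1)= (0 8 9 6 11 1 2 7)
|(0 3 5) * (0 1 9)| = 5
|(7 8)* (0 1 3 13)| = 4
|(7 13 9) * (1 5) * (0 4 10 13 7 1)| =7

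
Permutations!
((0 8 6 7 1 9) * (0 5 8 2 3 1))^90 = (9)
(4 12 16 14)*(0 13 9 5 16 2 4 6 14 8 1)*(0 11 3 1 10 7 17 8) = (0 13 9 5 16)(1 11 3)(2 4 12)(6 14)(7 17 8 10) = [13, 11, 4, 1, 12, 16, 14, 17, 10, 5, 7, 3, 2, 9, 6, 15, 0, 8]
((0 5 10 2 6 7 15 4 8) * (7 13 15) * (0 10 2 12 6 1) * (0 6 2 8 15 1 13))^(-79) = ((0 5 8 10 12 2 13 1 6)(4 15))^(-79) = (0 8 12 13 6 5 10 2 1)(4 15)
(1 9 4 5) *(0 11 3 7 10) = (0 11 3 7 10)(1 9 4 5) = [11, 9, 2, 7, 5, 1, 6, 10, 8, 4, 0, 3]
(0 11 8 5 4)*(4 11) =[4, 1, 2, 3, 0, 11, 6, 7, 5, 9, 10, 8] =(0 4)(5 11 8)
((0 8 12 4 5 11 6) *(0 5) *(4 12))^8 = (12)(0 4 8)(5 6 11)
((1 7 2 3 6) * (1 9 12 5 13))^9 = ((1 7 2 3 6 9 12 5 13))^9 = (13)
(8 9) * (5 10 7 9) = (5 10 7 9 8) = [0, 1, 2, 3, 4, 10, 6, 9, 5, 8, 7]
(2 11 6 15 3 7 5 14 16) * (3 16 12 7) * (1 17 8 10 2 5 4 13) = (1 17 8 10 2 11 6 15 16 5 14 12 7 4 13) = [0, 17, 11, 3, 13, 14, 15, 4, 10, 9, 2, 6, 7, 1, 12, 16, 5, 8]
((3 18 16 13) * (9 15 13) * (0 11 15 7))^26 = ((0 11 15 13 3 18 16 9 7))^26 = (0 7 9 16 18 3 13 15 11)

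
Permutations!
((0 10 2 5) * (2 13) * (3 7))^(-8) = ((0 10 13 2 5)(3 7))^(-8) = (0 13 5 10 2)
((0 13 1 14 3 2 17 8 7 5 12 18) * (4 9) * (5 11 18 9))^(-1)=((0 13 1 14 3 2 17 8 7 11 18)(4 5 12 9))^(-1)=(0 18 11 7 8 17 2 3 14 1 13)(4 9 12 5)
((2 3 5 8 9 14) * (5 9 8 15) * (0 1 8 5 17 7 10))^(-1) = ((0 1 8 5 15 17 7 10)(2 3 9 14))^(-1) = (0 10 7 17 15 5 8 1)(2 14 9 3)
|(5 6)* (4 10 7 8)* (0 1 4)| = |(0 1 4 10 7 8)(5 6)| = 6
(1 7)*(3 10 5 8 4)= [0, 7, 2, 10, 3, 8, 6, 1, 4, 9, 5]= (1 7)(3 10 5 8 4)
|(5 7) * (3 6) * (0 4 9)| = |(0 4 9)(3 6)(5 7)| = 6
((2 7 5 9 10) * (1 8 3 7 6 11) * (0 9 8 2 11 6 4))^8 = (0 9 10 11 1 2 4)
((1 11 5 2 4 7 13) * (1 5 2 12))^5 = ((1 11 2 4 7 13 5 12))^5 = (1 13 2 12 7 11 5 4)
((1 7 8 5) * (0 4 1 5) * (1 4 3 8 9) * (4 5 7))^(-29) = ((0 3 8)(1 4 5 7 9))^(-29) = (0 3 8)(1 4 5 7 9)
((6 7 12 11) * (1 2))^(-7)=((1 2)(6 7 12 11))^(-7)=(1 2)(6 7 12 11)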